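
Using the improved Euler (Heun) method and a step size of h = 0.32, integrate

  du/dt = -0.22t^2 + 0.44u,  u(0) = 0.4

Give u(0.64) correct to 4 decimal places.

Heun: k1 = f(t_n, u_n); k2 = f(t_n + h, u_n + h·k1); u_{n+1} = u_n + (h/2)·(k1 + k2).
t=0.000000, u=0.400000:
  k1 = f(0.000000, 0.400000) = 0.176000
  k2 = f(0.320000, 0.456320) = 0.178253
  u ← 0.400000 + (0.32/2)·(0.176000 + 0.178253) = 0.456680
t=0.320000, u=0.456680:
  k1 = f(0.320000, 0.456680) = 0.178411
  k2 = f(0.640000, 0.513772) = 0.135948
  u ← 0.456680 + (0.32/2)·(0.178411 + 0.135948) = 0.506978
u(0.64) ≈ 0.5070

0.5070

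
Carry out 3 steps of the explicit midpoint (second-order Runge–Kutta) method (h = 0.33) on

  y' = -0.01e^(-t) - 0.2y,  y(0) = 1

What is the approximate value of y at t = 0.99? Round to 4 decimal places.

Midpoint: k1 = f(t_n, y_n); k2 = f(t_n + h/2, y_n + (h/2)·k1); y_{n+1} = y_n + h·k2.
t=0.000000, y=1.000000:
  k1 = f(0.000000, 1.000000) = -0.210000
  k2 = f(0.165000, 0.965350) = -0.201549
  y ← 1.000000 + 0.33·(-0.201549) = 0.933489
t=0.330000, y=0.933489:
  k1 = f(0.330000, 0.933489) = -0.193887
  k2 = f(0.495000, 0.901497) = -0.186395
  y ← 0.933489 + 0.33·(-0.186395) = 0.871978
t=0.660000, y=0.871978:
  k1 = f(0.660000, 0.871978) = -0.179564
  k2 = f(0.825000, 0.842350) = -0.172852
  y ← 0.871978 + 0.33·(-0.172852) = 0.814937
y(0.99) ≈ 0.8149

0.8149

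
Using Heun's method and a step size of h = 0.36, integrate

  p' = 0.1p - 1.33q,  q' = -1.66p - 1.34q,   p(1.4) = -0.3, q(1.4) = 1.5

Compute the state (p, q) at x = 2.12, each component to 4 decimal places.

Heun on (p,q): k1 = f(x_n, state_n); k2 = f(x_n + h, state_n + h·k1); state_{n+1} = state_n + (h/2)·(k1 + k2).
1.400000: (-0.300000, 1.500000)
  k1 = (-2.025000, -1.512000)
  predictor → (-1.029000, 0.955680)
  k2 = (-1.373954, 0.427529)
  → (-0.911812, 1.304795)
1.760000: (-0.911812, 1.304795)
  k1 = (-1.826559, -0.234818)
  predictor → (-1.569373, 1.220261)
  k2 = (-1.779884, 0.970010)
  → (-1.560971, 1.437130)
(p(2.12), q(2.12)) ≈ (-1.5610, 1.4371)

-1.5610, 1.4371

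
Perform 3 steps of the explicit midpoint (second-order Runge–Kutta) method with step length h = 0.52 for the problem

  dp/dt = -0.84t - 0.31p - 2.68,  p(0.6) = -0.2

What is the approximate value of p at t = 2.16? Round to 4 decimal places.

Midpoint: k1 = f(t_n, p_n); k2 = f(t_n + h/2, p_n + (h/2)·k1); p_{n+1} = p_n + h·k2.
t=0.600000, p=-0.200000:
  k1 = f(0.600000, -0.200000) = -3.122000
  k2 = f(0.860000, -1.011720) = -3.088767
  p ← -0.200000 + 0.52·(-3.088767) = -1.806159
t=1.120000, p=-1.806159:
  k1 = f(1.120000, -1.806159) = -3.060891
  k2 = f(1.380000, -2.601990) = -3.032583
  p ← -1.806159 + 0.52·(-3.032583) = -3.383102
t=1.640000, p=-3.383102:
  k1 = f(1.640000, -3.383102) = -3.008838
  k2 = f(1.900000, -4.165400) = -2.984726
  p ← -3.383102 + 0.52·(-2.984726) = -4.935159
p(2.16) ≈ -4.9352

-4.9352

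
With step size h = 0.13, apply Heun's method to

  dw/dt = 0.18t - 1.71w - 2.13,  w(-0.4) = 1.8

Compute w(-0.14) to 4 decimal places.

Heun: k1 = f(t_n, w_n); k2 = f(t_n + h, w_n + h·k1); w_{n+1} = w_n + (h/2)·(k1 + k2).
t=-0.400000, w=1.800000:
  k1 = f(-0.400000, 1.800000) = -5.280000
  k2 = f(-0.270000, 1.113600) = -4.082856
  w ← 1.800000 + (0.13/2)·(-5.280000 + (-4.082856)) = 1.191414
t=-0.270000, w=1.191414:
  k1 = f(-0.270000, 1.191414) = -4.215919
  k2 = f(-0.140000, 0.643345) = -3.255320
  w ← 1.191414 + (0.13/2)·(-4.215919 + (-3.255320)) = 0.705784
w(-0.14) ≈ 0.7058

0.7058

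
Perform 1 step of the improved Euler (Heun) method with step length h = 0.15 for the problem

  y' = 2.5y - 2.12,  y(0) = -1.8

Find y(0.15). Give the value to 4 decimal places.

Heun: k1 = f(s_n, y_n); k2 = f(s_n + h, y_n + h·k1); y_{n+1} = y_n + (h/2)·(k1 + k2).
s=0.000000, y=-1.800000:
  k1 = f(0.000000, -1.800000) = -6.620000
  k2 = f(0.150000, -2.793000) = -9.102500
  y ← -1.800000 + (0.15/2)·(-6.620000 + (-9.102500)) = -2.979188
y(0.15) ≈ -2.9792

-2.9792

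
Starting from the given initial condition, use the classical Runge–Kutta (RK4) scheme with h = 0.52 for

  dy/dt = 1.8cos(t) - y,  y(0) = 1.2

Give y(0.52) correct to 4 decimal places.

RK4: k1 = f(t_n, y_n); k2 = f(t_n + h/2, y_n + (h/2)·k1); k3 = f(t_n + h/2, y_n + (h/2)·k2); k4 = f(t_n + h, y_n + h·k3); y_{n+1} = y_n + (h/6)·(k1 + 2k2 + 2k3 + k4).
t=0.000000, y=1.200000:
  k1 = f(0.000000, 1.200000) = 0.600000
  k2 = f(0.260000, 1.356000) = 0.383502
  k3 = f(0.260000, 1.299711) = 0.439791
  k4 = f(0.520000, 1.428692) = 0.133383
  y ← 1.200000 + (0.52/6)·(k1 + 2k2 + 2k3 + k4) = 1.406264
y(0.52) ≈ 1.4063

1.4063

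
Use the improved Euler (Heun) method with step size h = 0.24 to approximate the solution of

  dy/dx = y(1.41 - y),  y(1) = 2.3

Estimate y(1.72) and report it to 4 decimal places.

Heun: k1 = f(x_n, y_n); k2 = f(x_n + h, y_n + h·k1); y_{n+1} = y_n + (h/2)·(k1 + k2).
x=1.000000, y=2.300000:
  k1 = f(1.000000, 2.300000) = -2.047000
  k2 = f(1.240000, 1.808720) = -0.721173
  y ← 2.300000 + (0.24/2)·(-2.047000 + (-0.721173)) = 1.967819
x=1.240000, y=1.967819:
  k1 = f(1.240000, 1.967819) = -1.097687
  k2 = f(1.480000, 1.704374) = -0.501724
  y ← 1.967819 + (0.24/2)·(-1.097687 + (-0.501724)) = 1.775890
x=1.480000, y=1.775890:
  k1 = f(1.480000, 1.775890) = -0.649780
  k2 = f(1.720000, 1.619943) = -0.340095
  y ← 1.775890 + (0.24/2)·(-0.649780 + (-0.340095)) = 1.657105
y(1.72) ≈ 1.6571

1.6571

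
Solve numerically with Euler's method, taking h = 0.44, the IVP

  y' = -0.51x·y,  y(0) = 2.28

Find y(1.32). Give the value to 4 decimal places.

1.6491

Euler: y_{n+1} = y_n + h·f(x_n, y_n).
x=0.000000, y=2.280000: f=0.000000 → y ← 2.280000 + 0.44·0.000000 = 2.280000
x=0.440000, y=2.280000: f=-0.511632 → y ← 2.280000 + 0.44·(-0.511632) = 2.054882
x=0.880000, y=2.054882: f=-0.922231 → y ← 2.054882 + 0.44·(-0.922231) = 1.649100
y(1.32) ≈ 1.6491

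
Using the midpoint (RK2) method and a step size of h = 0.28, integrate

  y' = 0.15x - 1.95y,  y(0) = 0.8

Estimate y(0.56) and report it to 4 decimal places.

0.3089

Midpoint: k1 = f(x_n, y_n); k2 = f(x_n + h/2, y_n + (h/2)·k1); y_{n+1} = y_n + h·k2.
x=0.000000, y=0.800000:
  k1 = f(0.000000, 0.800000) = -1.560000
  k2 = f(0.140000, 0.581600) = -1.113120
  y ← 0.800000 + 0.28·(-1.113120) = 0.488326
x=0.280000, y=0.488326:
  k1 = f(0.280000, 0.488326) = -0.910236
  k2 = f(0.420000, 0.360893) = -0.640742
  y ← 0.488326 + 0.28·(-0.640742) = 0.308919
y(0.56) ≈ 0.3089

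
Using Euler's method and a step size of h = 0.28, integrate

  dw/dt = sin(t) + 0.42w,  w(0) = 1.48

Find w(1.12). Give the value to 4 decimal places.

2.7803

Euler: w_{n+1} = w_n + h·f(t_n, w_n).
t=0.000000, w=1.480000: f=0.621600 → w ← 1.480000 + 0.28·0.621600 = 1.654048
t=0.280000, w=1.654048: f=0.971056 → w ← 1.654048 + 0.28·0.971056 = 1.925944
t=0.560000, w=1.925944: f=1.340083 → w ← 1.925944 + 0.28·1.340083 = 2.301167
t=0.840000, w=2.301167: f=1.711133 → w ← 2.301167 + 0.28·1.711133 = 2.780284
w(1.12) ≈ 2.7803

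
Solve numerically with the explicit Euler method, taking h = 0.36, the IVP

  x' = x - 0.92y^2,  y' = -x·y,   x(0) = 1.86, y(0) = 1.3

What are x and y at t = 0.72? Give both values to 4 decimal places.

Euler on (x,y): x_{n+1} = x_n + h·x', y_{n+1} = y_n + h·y'.
0.000000: (1.860000, 1.300000); f=(0.305200, -2.418000) → (1.969872, 0.429520)
0.360000: (1.969872, 0.429520); f=(1.800144, -0.846099) → (2.617924, 0.124924)
(x(0.72), y(0.72)) ≈ (2.6179, 0.1249)

2.6179, 0.1249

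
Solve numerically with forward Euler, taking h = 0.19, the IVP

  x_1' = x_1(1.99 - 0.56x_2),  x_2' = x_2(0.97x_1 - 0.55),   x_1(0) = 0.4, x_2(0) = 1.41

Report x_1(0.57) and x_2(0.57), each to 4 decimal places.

0.7477, 1.3571

Euler on (x_1,x_2): x_1_{n+1} = x_1_n + h·x_1', x_2_{n+1} = x_2_n + h·x_2'.
0.000000: (0.400000, 1.410000); f=(0.480160, -0.228420) → (0.491230, 1.366600)
0.190000: (0.491230, 1.366600); f=(0.601612, -0.100454) → (0.605537, 1.347514)
0.380000: (0.605537, 1.347514); f=(0.748075, 0.050357) → (0.747671, 1.357082)
(x_1(0.57), x_2(0.57)) ≈ (0.7477, 1.3571)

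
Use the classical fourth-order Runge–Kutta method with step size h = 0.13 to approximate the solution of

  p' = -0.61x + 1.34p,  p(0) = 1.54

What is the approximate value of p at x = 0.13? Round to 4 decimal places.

1.8276

RK4: k1 = f(x_n, p_n); k2 = f(x_n + h/2, p_n + (h/2)·k1); k3 = f(x_n + h/2, p_n + (h/2)·k2); k4 = f(x_n + h, p_n + h·k3); p_{n+1} = p_n + (h/6)·(k1 + 2k2 + 2k3 + k4).
x=0.000000, p=1.540000:
  k1 = f(0.000000, 1.540000) = 2.063600
  k2 = f(0.065000, 1.674134) = 2.203690
  k3 = f(0.065000, 1.683240) = 2.215891
  k4 = f(0.130000, 1.828066) = 2.370308
  p ← 1.540000 + (0.13/6)·(k1 + 2k2 + 2k3 + k4) = 1.827583
p(0.13) ≈ 1.8276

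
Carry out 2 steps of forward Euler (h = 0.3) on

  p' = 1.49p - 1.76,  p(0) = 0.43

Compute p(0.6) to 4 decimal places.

Euler: p_{n+1} = p_n + h·f(t_n, p_n).
t=0.000000, p=0.430000: f=-1.119300 → p ← 0.430000 + 0.3·(-1.119300) = 0.094210
t=0.300000, p=0.094210: f=-1.619627 → p ← 0.094210 + 0.3·(-1.619627) = -0.391678
p(0.6) ≈ -0.3917

-0.3917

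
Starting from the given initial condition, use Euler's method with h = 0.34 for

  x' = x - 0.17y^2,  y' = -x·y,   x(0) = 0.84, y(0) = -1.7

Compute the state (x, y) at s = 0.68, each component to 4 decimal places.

Euler on (x,y): x_{n+1} = x_n + h·x', y_{n+1} = y_n + h·y'.
0.000000: (0.840000, -1.700000); f=(0.348700, 1.428000) → (0.958558, -1.214480)
0.340000: (0.958558, -1.214480); f=(0.707815, 1.164150) → (1.199215, -0.818669)
(x(0.68), y(0.68)) ≈ (1.1992, -0.8187)

1.1992, -0.8187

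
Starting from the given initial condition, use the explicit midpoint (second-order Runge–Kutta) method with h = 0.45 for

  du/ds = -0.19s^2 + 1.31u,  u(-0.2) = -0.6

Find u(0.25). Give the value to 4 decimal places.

-1.0590

Midpoint: k1 = f(s_n, u_n); k2 = f(s_n + h/2, u_n + (h/2)·k1); u_{n+1} = u_n + h·k2.
s=-0.200000, u=-0.600000:
  k1 = f(-0.200000, -0.600000) = -0.793600
  k2 = f(0.025000, -0.778560) = -1.020032
  u ← -0.600000 + 0.45·(-1.020032) = -1.059015
u(0.25) ≈ -1.0590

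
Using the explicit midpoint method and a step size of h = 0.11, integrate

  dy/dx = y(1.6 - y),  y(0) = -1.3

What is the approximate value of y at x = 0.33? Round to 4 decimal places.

-4.5275

Midpoint: k1 = f(x_n, y_n); k2 = f(x_n + h/2, y_n + (h/2)·k1); y_{n+1} = y_n + h·k2.
x=0.000000, y=-1.300000:
  k1 = f(0.000000, -1.300000) = -3.770000
  k2 = f(0.055000, -1.507350) = -4.683864
  y ← -1.300000 + 0.11·(-4.683864) = -1.815225
x=0.110000, y=-1.815225:
  k1 = f(0.110000, -1.815225) = -6.199402
  k2 = f(0.165000, -2.156192) = -8.099072
  y ← -1.815225 + 0.11·(-8.099072) = -2.706123
x=0.220000, y=-2.706123:
  k1 = f(0.220000, -2.706123) = -11.652898
  k2 = f(0.275000, -3.347032) = -16.557877
  y ← -2.706123 + 0.11·(-16.557877) = -4.527489
y(0.33) ≈ -4.5275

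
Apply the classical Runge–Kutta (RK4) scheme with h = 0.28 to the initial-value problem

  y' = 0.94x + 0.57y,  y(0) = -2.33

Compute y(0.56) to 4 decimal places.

RK4: k1 = f(x_n, y_n); k2 = f(x_n + h/2, y_n + (h/2)·k1); k3 = f(x_n + h/2, y_n + (h/2)·k2); k4 = f(x_n + h, y_n + h·k3); y_{n+1} = y_n + (h/6)·(k1 + 2k2 + 2k3 + k4).
x=0.000000, y=-2.330000:
  k1 = f(0.000000, -2.330000) = -1.328100
  k2 = f(0.140000, -2.515934) = -1.302482
  k3 = f(0.140000, -2.512348) = -1.300438
  k4 = f(0.280000, -2.694123) = -1.272450
  y ← -2.330000 + (0.28/6)·(k1 + 2k2 + 2k3 + k4) = -2.694298
x=0.280000, y=-2.694298:
  k1 = f(0.280000, -2.694298) = -1.272550
  k2 = f(0.420000, -2.872455) = -1.242499
  k3 = f(0.420000, -2.868248) = -1.240101
  k4 = f(0.560000, -3.041527) = -1.207270
  y ← -2.694298 + (0.28/6)·(k1 + 2k2 + 2k3 + k4) = -3.041733
y(0.56) ≈ -3.0417

-3.0417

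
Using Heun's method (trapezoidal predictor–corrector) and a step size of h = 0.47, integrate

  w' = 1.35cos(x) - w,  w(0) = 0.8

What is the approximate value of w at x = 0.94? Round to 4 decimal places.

Heun: k1 = f(x_n, w_n); k2 = f(x_n + h, w_n + h·k1); w_{n+1} = w_n + (h/2)·(k1 + k2).
x=0.000000, w=0.800000:
  k1 = f(0.000000, 0.800000) = 0.550000
  k2 = f(0.470000, 1.058500) = 0.145117
  w ← 0.800000 + (0.47/2)·(0.550000 + 0.145117) = 0.963353
x=0.470000, w=0.963353:
  k1 = f(0.470000, 0.963353) = 0.240265
  k2 = f(0.940000, 1.076277) = -0.280063
  w ← 0.963353 + (0.47/2)·(0.240265 + (-0.280063)) = 0.954000
w(0.94) ≈ 0.9540

0.9540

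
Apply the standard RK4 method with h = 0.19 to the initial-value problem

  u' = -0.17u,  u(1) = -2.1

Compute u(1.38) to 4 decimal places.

-1.9686

RK4: k1 = f(t_n, u_n); k2 = f(t_n + h/2, u_n + (h/2)·k1); k3 = f(t_n + h/2, u_n + (h/2)·k2); k4 = f(t_n + h, u_n + h·k3); u_{n+1} = u_n + (h/6)·(k1 + 2k2 + 2k3 + k4).
t=1.000000, u=-2.100000:
  k1 = f(1.000000, -2.100000) = 0.357000
  k2 = f(1.095000, -2.066085) = 0.351234
  k3 = f(1.095000, -2.066633) = 0.351328
  k4 = f(1.190000, -2.033248) = 0.345652
  u ← -2.100000 + (0.19/6)·(k1 + 2k2 + 2k3 + k4) = -2.033254
t=1.190000, u=-2.033254:
  k1 = f(1.190000, -2.033254) = 0.345653
  k2 = f(1.285000, -2.000417) = 0.340071
  k3 = f(1.285000, -2.000947) = 0.340161
  k4 = f(1.380000, -1.968623) = 0.334666
  u ← -2.033254 + (0.19/6)·(k1 + 2k2 + 2k3 + k4) = -1.968629
u(1.38) ≈ -1.9686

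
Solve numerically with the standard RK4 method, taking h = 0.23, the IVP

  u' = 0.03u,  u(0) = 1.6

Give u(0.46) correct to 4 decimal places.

1.6222

RK4: k1 = f(t_n, u_n); k2 = f(t_n + h/2, u_n + (h/2)·k1); k3 = f(t_n + h/2, u_n + (h/2)·k2); k4 = f(t_n + h, u_n + h·k3); u_{n+1} = u_n + (h/6)·(k1 + 2k2 + 2k3 + k4).
t=0.000000, u=1.600000:
  k1 = f(0.000000, 1.600000) = 0.048000
  k2 = f(0.115000, 1.605520) = 0.048166
  k3 = f(0.115000, 1.605539) = 0.048166
  k4 = f(0.230000, 1.611078) = 0.048332
  u ← 1.600000 + (0.23/6)·(k1 + 2k2 + 2k3 + k4) = 1.611078
t=0.230000, u=1.611078:
  k1 = f(0.230000, 1.611078) = 0.048332
  k2 = f(0.345000, 1.616636) = 0.048499
  k3 = f(0.345000, 1.616656) = 0.048500
  k4 = f(0.460000, 1.622233) = 0.048667
  u ← 1.611078 + (0.23/6)·(k1 + 2k2 + 2k3 + k4) = 1.622233
u(0.46) ≈ 1.6222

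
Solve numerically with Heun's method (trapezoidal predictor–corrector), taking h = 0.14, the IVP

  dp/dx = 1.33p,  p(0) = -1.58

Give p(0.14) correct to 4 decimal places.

-1.9016

Heun: k1 = f(x_n, p_n); k2 = f(x_n + h, p_n + h·k1); p_{n+1} = p_n + (h/2)·(k1 + k2).
x=0.000000, p=-1.580000:
  k1 = f(0.000000, -1.580000) = -2.101400
  k2 = f(0.140000, -1.874196) = -2.492681
  p ← -1.580000 + (0.14/2)·(-2.101400 + (-2.492681)) = -1.901586
p(0.14) ≈ -1.9016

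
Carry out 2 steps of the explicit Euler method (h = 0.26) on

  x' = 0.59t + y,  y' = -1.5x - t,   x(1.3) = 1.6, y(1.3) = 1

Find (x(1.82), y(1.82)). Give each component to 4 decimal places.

2.3086, -1.1708

Euler on (x,y): x_{n+1} = x_n + h·x', y_{n+1} = y_n + h·y'.
1.300000: (1.600000, 1.000000); f=(1.767000, -3.700000) → (2.059420, 0.038000)
1.560000: (2.059420, 0.038000); f=(0.958400, -4.649130) → (2.308604, -1.170774)
(x(1.82), y(1.82)) ≈ (2.3086, -1.1708)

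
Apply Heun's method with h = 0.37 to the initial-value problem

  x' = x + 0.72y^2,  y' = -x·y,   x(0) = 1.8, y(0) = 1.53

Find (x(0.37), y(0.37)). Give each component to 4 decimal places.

3.0512, 0.7284

Heun on (x,y): k1 = f(t_n, state_n); k2 = f(t_n + h, state_n + h·k1); state_{n+1} = state_n + (h/2)·(k1 + k2).
0.000000: (1.800000, 1.530000)
  k1 = (3.485448, -2.754000)
  predictor → (3.089616, 0.511020)
  k2 = (3.277638, -1.578855)
  → (3.051171, 0.728422)
(x(0.37), y(0.37)) ≈ (3.0512, 0.7284)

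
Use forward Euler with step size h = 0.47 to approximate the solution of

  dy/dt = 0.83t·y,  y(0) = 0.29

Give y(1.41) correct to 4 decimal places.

0.4690

Euler: y_{n+1} = y_n + h·f(t_n, y_n).
t=0.000000, y=0.290000: f=0.000000 → y ← 0.290000 + 0.47·0.000000 = 0.290000
t=0.470000, y=0.290000: f=0.113129 → y ← 0.290000 + 0.47·0.113129 = 0.343171
t=0.940000, y=0.343171: f=0.267742 → y ← 0.343171 + 0.47·0.267742 = 0.469009
y(1.41) ≈ 0.4690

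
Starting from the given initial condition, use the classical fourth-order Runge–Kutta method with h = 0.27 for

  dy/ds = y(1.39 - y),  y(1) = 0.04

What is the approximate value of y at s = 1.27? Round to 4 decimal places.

RK4: k1 = f(s_n, y_n); k2 = f(s_n + h/2, y_n + (h/2)·k1); k3 = f(s_n + h/2, y_n + (h/2)·k2); k4 = f(s_n + h, y_n + h·k3); y_{n+1} = y_n + (h/6)·(k1 + 2k2 + 2k3 + k4).
s=1.000000, y=0.040000:
  k1 = f(1.000000, 0.040000) = 0.054000
  k2 = f(1.135000, 0.047290) = 0.063497
  k3 = f(1.135000, 0.048572) = 0.065156
  k4 = f(1.270000, 0.057592) = 0.076736
  y ← 0.040000 + (0.27/6)·(k1 + 2k2 + 2k3 + k4) = 0.057462
y(1.27) ≈ 0.0575

0.0575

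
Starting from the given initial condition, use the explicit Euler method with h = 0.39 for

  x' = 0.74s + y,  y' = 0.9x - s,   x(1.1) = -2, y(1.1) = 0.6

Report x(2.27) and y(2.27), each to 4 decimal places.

Euler on (x,y): x_{n+1} = x_n + h·x', y_{n+1} = y_n + h·y'.
1.100000: (-2.000000, 0.600000); f=(1.414000, -2.900000) → (-1.448540, -0.531000)
1.490000: (-1.448540, -0.531000); f=(0.571600, -2.793686) → (-1.225616, -1.620538)
1.880000: (-1.225616, -1.620538); f=(-0.229338, -2.983054) → (-1.315058, -2.783929)
(x(2.27), y(2.27)) ≈ (-1.3151, -2.7839)

-1.3151, -2.7839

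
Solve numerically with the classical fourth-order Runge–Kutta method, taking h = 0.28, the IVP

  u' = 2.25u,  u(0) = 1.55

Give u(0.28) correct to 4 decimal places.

RK4: k1 = f(t_n, u_n); k2 = f(t_n + h/2, u_n + (h/2)·k1); k3 = f(t_n + h/2, u_n + (h/2)·k2); k4 = f(t_n + h, u_n + h·k3); u_{n+1} = u_n + (h/6)·(k1 + 2k2 + 2k3 + k4).
t=0.000000, u=1.550000:
  k1 = f(0.000000, 1.550000) = 3.487500
  k2 = f(0.140000, 2.038250) = 4.586063
  k3 = f(0.140000, 2.192049) = 4.932110
  k4 = f(0.280000, 2.930991) = 6.594729
  u ← 1.550000 + (0.28/6)·(k1 + 2k2 + 2k3 + k4) = 2.908867
u(0.28) ≈ 2.9089

2.9089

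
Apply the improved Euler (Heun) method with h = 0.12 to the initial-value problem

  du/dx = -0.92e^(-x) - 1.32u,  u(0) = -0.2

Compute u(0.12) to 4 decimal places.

-0.2662

Heun: k1 = f(x_n, u_n); k2 = f(x_n + h, u_n + h·k1); u_{n+1} = u_n + (h/2)·(k1 + k2).
x=0.000000, u=-0.200000:
  k1 = f(0.000000, -0.200000) = -0.656000
  k2 = f(0.120000, -0.278720) = -0.448056
  u ← -0.200000 + (0.12/2)·(-0.656000 + (-0.448056)) = -0.266243
u(0.12) ≈ -0.2662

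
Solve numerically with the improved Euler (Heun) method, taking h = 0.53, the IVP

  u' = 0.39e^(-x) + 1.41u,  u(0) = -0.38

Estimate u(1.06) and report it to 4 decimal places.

-0.9293

Heun: k1 = f(x_n, u_n); k2 = f(x_n + h, u_n + h·k1); u_{n+1} = u_n + (h/2)·(k1 + k2).
x=0.000000, u=-0.380000:
  k1 = f(0.000000, -0.380000) = -0.145800
  k2 = f(0.530000, -0.457274) = -0.415200
  u ← -0.380000 + (0.53/2)·(-0.145800 + (-0.415200)) = -0.528665
x=0.530000, u=-0.528665:
  k1 = f(0.530000, -0.528665) = -0.515862
  k2 = f(1.060000, -0.802072) = -0.995804
  u ← -0.528665 + (0.53/2)·(-0.515862 + (-0.995804)) = -0.929256
u(1.06) ≈ -0.9293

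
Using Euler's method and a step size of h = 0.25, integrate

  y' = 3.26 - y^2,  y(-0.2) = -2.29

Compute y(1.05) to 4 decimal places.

-99.0189

Euler: y_{n+1} = y_n + h·f(t_n, y_n).
t=-0.200000, y=-2.290000: f=-1.984100 → y ← -2.290000 + 0.25·(-1.984100) = -2.786025
t=0.050000, y=-2.786025: f=-4.501935 → y ← -2.786025 + 0.25·(-4.501935) = -3.911509
t=0.300000, y=-3.911509: f=-12.039901 → y ← -3.911509 + 0.25·(-12.039901) = -6.921484
t=0.550000, y=-6.921484: f=-44.646943 → y ← -6.921484 + 0.25·(-44.646943) = -18.083220
t=0.800000, y=-18.083220: f=-323.742840 → y ← -18.083220 + 0.25·(-323.742840) = -99.018930
y(1.05) ≈ -99.0189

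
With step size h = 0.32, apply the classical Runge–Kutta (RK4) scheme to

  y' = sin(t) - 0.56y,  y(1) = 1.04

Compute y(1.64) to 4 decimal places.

1.2414

RK4: k1 = f(t_n, y_n); k2 = f(t_n + h/2, y_n + (h/2)·k1); k3 = f(t_n + h/2, y_n + (h/2)·k2); k4 = f(t_n + h, y_n + h·k3); y_{n+1} = y_n + (h/6)·(k1 + 2k2 + 2k3 + k4).
t=1.000000, y=1.040000:
  k1 = f(1.000000, 1.040000) = 0.259071
  k2 = f(1.160000, 1.081451) = 0.311190
  k3 = f(1.160000, 1.089790) = 0.306520
  k4 = f(1.320000, 1.138087) = 0.331387
  y ← 1.040000 + (0.32/6)·(k1 + 2k2 + 2k3 + k4) = 1.137380
t=1.320000, y=1.137380:
  k1 = f(1.320000, 1.137380) = 0.331782
  k2 = f(1.480000, 1.190465) = 0.329220
  k3 = f(1.480000, 1.190055) = 0.329450
  k4 = f(1.640000, 1.242804) = 0.301636
  y ← 1.137380 + (0.32/6)·(k1 + 2k2 + 2k3 + k4) = 1.241421
y(1.64) ≈ 1.2414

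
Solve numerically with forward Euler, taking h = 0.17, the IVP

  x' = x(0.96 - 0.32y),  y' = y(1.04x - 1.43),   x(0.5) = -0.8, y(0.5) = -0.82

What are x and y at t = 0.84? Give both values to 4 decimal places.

-1.1505, -0.2958

Euler on (x,y): x_{n+1} = x_n + h·x', y_{n+1} = y_n + h·y'.
0.500000: (-0.800000, -0.820000); f=(-0.977920, 1.854840) → (-0.966246, -0.504677)
0.670000: (-0.966246, -0.504677); f=(-1.083642, 1.228837) → (-1.150466, -0.295775)
(x(0.84), y(0.84)) ≈ (-1.1505, -0.2958)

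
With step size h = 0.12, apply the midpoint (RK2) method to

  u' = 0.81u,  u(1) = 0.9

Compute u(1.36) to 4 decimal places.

1.2042

Midpoint: k1 = f(t_n, u_n); k2 = f(t_n + h/2, u_n + (h/2)·k1); u_{n+1} = u_n + h·k2.
t=1.000000, u=0.900000:
  k1 = f(1.000000, 0.900000) = 0.729000
  k2 = f(1.060000, 0.943740) = 0.764429
  u ← 0.900000 + 0.12·0.764429 = 0.991732
t=1.120000, u=0.991732:
  k1 = f(1.120000, 0.991732) = 0.803303
  k2 = f(1.180000, 1.039930) = 0.842343
  u ← 0.991732 + 0.12·0.842343 = 1.092813
t=1.240000, u=1.092813:
  k1 = f(1.240000, 1.092813) = 0.885178
  k2 = f(1.300000, 1.145923) = 0.928198
  u ← 1.092813 + 0.12·0.928198 = 1.204196
u(1.36) ≈ 1.2042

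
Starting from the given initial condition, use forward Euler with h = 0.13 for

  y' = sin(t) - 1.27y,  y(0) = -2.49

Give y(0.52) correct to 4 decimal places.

-1.1208

Euler: y_{n+1} = y_n + h·f(t_n, y_n).
t=0.000000, y=-2.490000: f=3.162300 → y ← -2.490000 + 0.13·3.162300 = -2.078901
t=0.130000, y=-2.078901: f=2.769838 → y ← -2.078901 + 0.13·2.769838 = -1.718822
t=0.260000, y=-1.718822: f=2.439984 → y ← -1.718822 + 0.13·2.439984 = -1.401624
t=0.390000, y=-1.401624: f=2.160251 → y ← -1.401624 + 0.13·2.160251 = -1.120791
y(0.52) ≈ -1.1208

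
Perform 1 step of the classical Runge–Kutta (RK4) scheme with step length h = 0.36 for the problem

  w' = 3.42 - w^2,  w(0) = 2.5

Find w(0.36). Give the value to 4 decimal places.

2.0241

RK4: k1 = f(x_n, w_n); k2 = f(x_n + h/2, w_n + (h/2)·k1); k3 = f(x_n + h/2, w_n + (h/2)·k2); k4 = f(x_n + h, w_n + h·k3); w_{n+1} = w_n + (h/6)·(k1 + 2k2 + 2k3 + k4).
x=0.000000, w=2.500000:
  k1 = f(0.000000, 2.500000) = -2.830000
  k2 = f(0.180000, 1.990600) = -0.542488
  k3 = f(0.180000, 2.402352) = -2.351296
  k4 = f(0.360000, 1.653534) = 0.685827
  w ← 2.500000 + (0.36/6)·(k1 + 2k2 + 2k3 + k4) = 2.024096
w(0.36) ≈ 2.0241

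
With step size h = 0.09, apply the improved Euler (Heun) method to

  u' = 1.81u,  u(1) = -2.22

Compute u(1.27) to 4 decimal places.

-3.6121

Heun: k1 = f(x_n, u_n); k2 = f(x_n + h, u_n + h·k1); u_{n+1} = u_n + (h/2)·(k1 + k2).
x=1.000000, u=-2.220000:
  k1 = f(1.000000, -2.220000) = -4.018200
  k2 = f(1.090000, -2.581638) = -4.672765
  u ← -2.220000 + (0.09/2)·(-4.018200 + (-4.672765)) = -2.611093
x=1.090000, u=-2.611093:
  k1 = f(1.090000, -2.611093) = -4.726079
  k2 = f(1.180000, -3.036441) = -5.495957
  u ← -2.611093 + (0.09/2)·(-4.726079 + (-5.495957)) = -3.071085
x=1.180000, u=-3.071085:
  k1 = f(1.180000, -3.071085) = -5.558664
  k2 = f(1.270000, -3.571365) = -6.464170
  u ← -3.071085 + (0.09/2)·(-5.558664 + (-6.464170)) = -3.612113
u(1.27) ≈ -3.6121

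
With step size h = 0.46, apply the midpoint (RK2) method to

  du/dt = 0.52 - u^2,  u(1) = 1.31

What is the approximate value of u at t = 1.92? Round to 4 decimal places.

0.9069

Midpoint: k1 = f(t_n, u_n); k2 = f(t_n + h/2, u_n + (h/2)·k1); u_{n+1} = u_n + h·k2.
t=1.000000, u=1.310000:
  k1 = f(1.000000, 1.310000) = -1.196100
  k2 = f(1.230000, 1.034897) = -0.551012
  u ← 1.310000 + 0.46·(-0.551012) = 1.056535
t=1.460000, u=1.056535:
  k1 = f(1.460000, 1.056535) = -0.596265
  k2 = f(1.690000, 0.919394) = -0.325285
  u ← 1.056535 + 0.46·(-0.325285) = 0.906904
u(1.92) ≈ 0.9069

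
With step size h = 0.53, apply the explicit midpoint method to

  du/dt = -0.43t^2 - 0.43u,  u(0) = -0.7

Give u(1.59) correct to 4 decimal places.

-0.8461

Midpoint: k1 = f(t_n, u_n); k2 = f(t_n + h/2, u_n + (h/2)·k1); u_{n+1} = u_n + h·k2.
t=0.000000, u=-0.700000:
  k1 = f(0.000000, -0.700000) = 0.301000
  k2 = f(0.265000, -0.620235) = 0.236504
  u ← -0.700000 + 0.53·0.236504 = -0.574653
t=0.530000, u=-0.574653:
  k1 = f(0.530000, -0.574653) = 0.126314
  k2 = f(0.795000, -0.541180) = -0.039064
  u ← -0.574653 + 0.53·(-0.039064) = -0.595356
t=1.060000, u=-0.595356:
  k1 = f(1.060000, -0.595356) = -0.227145
  k2 = f(1.325000, -0.655550) = -0.473032
  u ← -0.595356 + 0.53·(-0.473032) = -0.846064
u(1.59) ≈ -0.8461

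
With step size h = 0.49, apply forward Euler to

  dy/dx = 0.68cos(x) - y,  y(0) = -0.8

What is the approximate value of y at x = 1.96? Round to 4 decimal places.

Euler: y_{n+1} = y_n + h·f(x_n, y_n).
x=0.000000, y=-0.800000: f=1.480000 → y ← -0.800000 + 0.49·1.480000 = -0.074800
x=0.490000, y=-0.074800: f=0.674786 → y ← -0.074800 + 0.49·0.674786 = 0.255845
x=0.980000, y=0.255845: f=0.122930 → y ← 0.255845 + 0.49·0.122930 = 0.316081
x=1.470000, y=0.316081: f=-0.247656 → y ← 0.316081 + 0.49·(-0.247656) = 0.194730
y(1.96) ≈ 0.1947

0.1947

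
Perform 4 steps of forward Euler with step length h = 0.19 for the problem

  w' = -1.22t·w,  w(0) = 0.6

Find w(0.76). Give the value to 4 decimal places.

Euler: w_{n+1} = w_n + h·f(t_n, w_n).
t=0.000000, w=0.600000: f=0.000000 → w ← 0.600000 + 0.19·0.000000 = 0.600000
t=0.190000, w=0.600000: f=-0.139080 → w ← 0.600000 + 0.19·(-0.139080) = 0.573575
t=0.380000, w=0.573575: f=-0.265909 → w ← 0.573575 + 0.19·(-0.265909) = 0.523052
t=0.570000, w=0.523052: f=-0.363730 → w ← 0.523052 + 0.19·(-0.363730) = 0.453943
w(0.76) ≈ 0.4539

0.4539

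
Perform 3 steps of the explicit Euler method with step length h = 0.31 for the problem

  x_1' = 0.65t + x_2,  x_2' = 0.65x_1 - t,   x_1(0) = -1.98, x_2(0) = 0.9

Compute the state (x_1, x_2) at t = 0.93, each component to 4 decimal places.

-1.3390, -0.4289

Euler on (x_1,x_2): x_1_{n+1} = x_1_n + h·x_1', x_2_{n+1} = x_2_n + h·x_2'.
0.000000: (-1.980000, 0.900000); f=(0.900000, -1.287000) → (-1.701000, 0.501030)
0.310000: (-1.701000, 0.501030); f=(0.702530, -1.415650) → (-1.483216, 0.062179)
0.620000: (-1.483216, 0.062179); f=(0.465179, -1.584090) → (-1.339010, -0.428889)
(x_1(0.93), x_2(0.93)) ≈ (-1.3390, -0.4289)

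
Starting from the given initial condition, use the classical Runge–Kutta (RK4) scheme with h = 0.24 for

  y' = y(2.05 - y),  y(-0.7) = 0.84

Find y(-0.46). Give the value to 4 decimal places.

RK4: k1 = f(x_n, y_n); k2 = f(x_n + h/2, y_n + (h/2)·k1); k3 = f(x_n + h/2, y_n + (h/2)·k2); k4 = f(x_n + h, y_n + h·k3); y_{n+1} = y_n + (h/6)·(k1 + 2k2 + 2k3 + k4).
x=-0.700000, y=0.840000:
  k1 = f(-0.700000, 0.840000) = 1.016400
  k2 = f(-0.580000, 0.961968) = 1.046652
  k3 = f(-0.580000, 0.965598) = 1.047096
  k4 = f(-0.460000, 1.091303) = 1.046229
  y ← 0.840000 + (0.24/6)·(k1 + 2k2 + 2k3 + k4) = 1.090005
y(-0.46) ≈ 1.0900

1.0900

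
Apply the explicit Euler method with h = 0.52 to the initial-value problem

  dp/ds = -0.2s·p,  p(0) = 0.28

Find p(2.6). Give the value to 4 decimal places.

0.1551

Euler: p_{n+1} = p_n + h·f(s_n, p_n).
s=0.000000, p=0.280000: f=0.000000 → p ← 0.280000 + 0.52·0.000000 = 0.280000
s=0.520000, p=0.280000: f=-0.029120 → p ← 0.280000 + 0.52·(-0.029120) = 0.264858
s=1.040000, p=0.264858: f=-0.055090 → p ← 0.264858 + 0.52·(-0.055090) = 0.236211
s=1.560000, p=0.236211: f=-0.073698 → p ← 0.236211 + 0.52·(-0.073698) = 0.197888
s=2.080000, p=0.197888: f=-0.082321 → p ← 0.197888 + 0.52·(-0.082321) = 0.155081
p(2.6) ≈ 0.1551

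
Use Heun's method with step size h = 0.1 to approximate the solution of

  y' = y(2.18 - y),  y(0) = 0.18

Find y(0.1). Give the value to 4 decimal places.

Heun: k1 = f(x_n, y_n); k2 = f(x_n + h, y_n + h·k1); y_{n+1} = y_n + (h/2)·(k1 + k2).
x=0.000000, y=0.180000:
  k1 = f(0.000000, 0.180000) = 0.360000
  k2 = f(0.100000, 0.216000) = 0.424224
  y ← 0.180000 + (0.1/2)·(0.360000 + 0.424224) = 0.219211
y(0.1) ≈ 0.2192

0.2192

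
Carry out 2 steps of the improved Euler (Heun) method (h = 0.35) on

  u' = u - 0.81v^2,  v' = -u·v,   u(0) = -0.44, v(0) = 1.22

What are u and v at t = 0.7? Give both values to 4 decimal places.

-2.8378, 2.7786

Heun on (u,v): k1 = f(t_n, state_n); k2 = f(t_n + h, state_n + h·k1); state_{n+1} = state_n + (h/2)·(k1 + k2).
0.000000: (-0.440000, 1.220000)
  k1 = (-1.645604, 0.536800)
  predictor → (-1.015961, 1.407880)
  k2 = (-2.621484, 1.430352)
  → (-1.186740, 1.564252)
0.350000: (-1.186740, 1.564252)
  k1 = (-3.168715, 1.856360)
  predictor → (-2.295791, 2.213978)
  k2 = (-6.266165, 5.082829)
  → (-2.837844, 2.778610)
(u(0.7), v(0.7)) ≈ (-2.8378, 2.7786)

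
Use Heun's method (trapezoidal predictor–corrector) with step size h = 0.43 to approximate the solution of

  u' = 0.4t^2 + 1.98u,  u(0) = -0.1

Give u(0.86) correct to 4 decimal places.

Heun: k1 = f(t_n, u_n); k2 = f(t_n + h, u_n + h·k1); u_{n+1} = u_n + (h/2)·(k1 + k2).
t=0.000000, u=-0.100000:
  k1 = f(0.000000, -0.100000) = -0.198000
  k2 = f(0.430000, -0.185140) = -0.292617
  u ← -0.100000 + (0.43/2)·(-0.198000 + (-0.292617)) = -0.205483
t=0.430000, u=-0.205483:
  k1 = f(0.430000, -0.205483) = -0.332896
  k2 = f(0.860000, -0.348628) = -0.394443
  u ← -0.205483 + (0.43/2)·(-0.332896 + (-0.394443)) = -0.361861
u(0.86) ≈ -0.3619

-0.3619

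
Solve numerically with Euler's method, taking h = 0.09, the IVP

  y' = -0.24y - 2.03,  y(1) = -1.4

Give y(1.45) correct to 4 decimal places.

-2.1301

Euler: y_{n+1} = y_n + h·f(s_n, y_n).
s=1.000000, y=-1.400000: f=-1.694000 → y ← -1.400000 + 0.09·(-1.694000) = -1.552460
s=1.090000, y=-1.552460: f=-1.657410 → y ← -1.552460 + 0.09·(-1.657410) = -1.701627
s=1.180000, y=-1.701627: f=-1.621610 → y ← -1.701627 + 0.09·(-1.621610) = -1.847572
s=1.270000, y=-1.847572: f=-1.586583 → y ← -1.847572 + 0.09·(-1.586583) = -1.990364
s=1.360000, y=-1.990364: f=-1.552313 → y ← -1.990364 + 0.09·(-1.552313) = -2.130072
y(1.45) ≈ -2.1301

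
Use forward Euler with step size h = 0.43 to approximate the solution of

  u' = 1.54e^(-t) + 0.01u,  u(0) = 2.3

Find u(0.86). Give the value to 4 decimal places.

Euler: u_{n+1} = u_n + h·f(t_n, u_n).
t=0.000000, u=2.300000: f=1.563000 → u ← 2.300000 + 0.43·1.563000 = 2.972090
t=0.430000, u=2.972090: f=1.031505 → u ← 2.972090 + 0.43·1.031505 = 3.415637
u(0.86) ≈ 3.4156

3.4156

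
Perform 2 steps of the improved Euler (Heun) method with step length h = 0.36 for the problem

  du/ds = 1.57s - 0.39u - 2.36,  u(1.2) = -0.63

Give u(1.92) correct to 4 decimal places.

Heun: k1 = f(s_n, u_n); k2 = f(s_n + h, u_n + h·k1); u_{n+1} = u_n + (h/2)·(k1 + k2).
s=1.200000, u=-0.630000:
  k1 = f(1.200000, -0.630000) = -0.230300
  k2 = f(1.560000, -0.712908) = 0.367234
  u ← -0.630000 + (0.36/2)·(-0.230300 + 0.367234) = -0.605352
s=1.560000, u=-0.605352:
  k1 = f(1.560000, -0.605352) = 0.325287
  k2 = f(1.920000, -0.488248) = 0.844817
  u ← -0.605352 + (0.36/2)·(0.325287 + 0.844817) = -0.394733
u(1.92) ≈ -0.3947

-0.3947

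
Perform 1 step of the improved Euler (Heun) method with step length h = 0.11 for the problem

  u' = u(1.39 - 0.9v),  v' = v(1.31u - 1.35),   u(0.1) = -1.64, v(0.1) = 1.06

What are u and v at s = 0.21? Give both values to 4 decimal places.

-1.7552, 0.7269

Heun on (u,v): k1 = f(s_n, state_n); k2 = f(s_n + h, state_n + h·k1); state_{n+1} = state_n + (h/2)·(k1 + k2).
0.100000: (-1.640000, 1.060000)
  k1 = (-0.715040, -3.708304)
  predictor → (-1.718654, 0.652087)
  k2 = (-1.380289, -2.348449)
  → (-1.755243, 0.726879)
(u(0.21), v(0.21)) ≈ (-1.7552, 0.7269)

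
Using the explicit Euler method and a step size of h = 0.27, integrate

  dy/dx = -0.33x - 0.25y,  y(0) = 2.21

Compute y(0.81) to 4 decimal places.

1.7215

Euler: y_{n+1} = y_n + h·f(x_n, y_n).
x=0.000000, y=2.210000: f=-0.552500 → y ← 2.210000 + 0.27·(-0.552500) = 2.060825
x=0.270000, y=2.060825: f=-0.604306 → y ← 2.060825 + 0.27·(-0.604306) = 1.897662
x=0.540000, y=1.897662: f=-0.652616 → y ← 1.897662 + 0.27·(-0.652616) = 1.721456
y(0.81) ≈ 1.7215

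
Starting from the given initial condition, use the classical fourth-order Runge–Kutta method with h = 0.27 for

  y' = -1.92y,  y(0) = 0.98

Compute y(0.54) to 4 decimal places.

0.3478

RK4: k1 = f(x_n, y_n); k2 = f(x_n + h/2, y_n + (h/2)·k1); k3 = f(x_n + h/2, y_n + (h/2)·k2); k4 = f(x_n + h, y_n + h·k3); y_{n+1} = y_n + (h/6)·(k1 + 2k2 + 2k3 + k4).
x=0.000000, y=0.980000:
  k1 = f(0.000000, 0.980000) = -1.881600
  k2 = f(0.135000, 0.725984) = -1.393889
  k3 = f(0.135000, 0.791825) = -1.520304
  k4 = f(0.270000, 0.569518) = -1.093474
  y ← 0.980000 + (0.27/6)·(k1 + 2k2 + 2k3 + k4) = 0.583844
x=0.270000, y=0.583844:
  k1 = f(0.270000, 0.583844) = -1.120981
  k2 = f(0.405000, 0.432512) = -0.830423
  k3 = f(0.405000, 0.471737) = -0.905735
  k4 = f(0.540000, 0.339296) = -0.651448
  y ← 0.583844 + (0.27/6)·(k1 + 2k2 + 2k3 + k4) = 0.347831
y(0.54) ≈ 0.3478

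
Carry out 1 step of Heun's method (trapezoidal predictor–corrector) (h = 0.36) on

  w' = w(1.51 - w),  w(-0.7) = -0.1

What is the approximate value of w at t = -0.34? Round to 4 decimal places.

-0.1764

Heun: k1 = f(t_n, w_n); k2 = f(t_n + h, w_n + h·k1); w_{n+1} = w_n + (h/2)·(k1 + k2).
t=-0.700000, w=-0.100000:
  k1 = f(-0.700000, -0.100000) = -0.161000
  k2 = f(-0.340000, -0.157960) = -0.263471
  w ← -0.100000 + (0.36/2)·(-0.161000 + (-0.263471)) = -0.176405
w(-0.34) ≈ -0.1764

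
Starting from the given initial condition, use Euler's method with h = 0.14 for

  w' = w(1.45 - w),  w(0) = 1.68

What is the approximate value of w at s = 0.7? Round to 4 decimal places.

Euler: w_{n+1} = w_n + h·f(s_n, w_n).
s=0.000000, w=1.680000: f=-0.386400 → w ← 1.680000 + 0.14·(-0.386400) = 1.625904
s=0.140000, w=1.625904: f=-0.286003 → w ← 1.625904 + 0.14·(-0.286003) = 1.585864
s=0.280000, w=1.585864: f=-0.215461 → w ← 1.585864 + 0.14·(-0.215461) = 1.555699
s=0.420000, w=1.555699: f=-0.164436 → w ← 1.555699 + 0.14·(-0.164436) = 1.532678
s=0.560000, w=1.532678: f=-0.126719 → w ← 1.532678 + 0.14·(-0.126719) = 1.514937
w(0.7) ≈ 1.5149

1.5149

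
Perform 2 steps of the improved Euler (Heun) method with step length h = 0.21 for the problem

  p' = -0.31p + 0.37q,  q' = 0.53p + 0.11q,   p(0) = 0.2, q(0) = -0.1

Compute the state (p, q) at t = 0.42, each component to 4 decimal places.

0.1639, -0.0635

Heun on (p,q): k1 = f(t_n, state_n); k2 = f(t_n + h, state_n + h·k1); state_{n+1} = state_n + (h/2)·(k1 + k2).
0.000000: (0.200000, -0.100000)
  k1 = (-0.099000, 0.095000)
  predictor → (0.179210, -0.080050)
  k2 = (-0.085174, 0.086176)
  → (0.180662, -0.080977)
0.210000: (0.180662, -0.080977)
  k1 = (-0.085966, 0.086843)
  predictor → (0.162609, -0.062739)
  k2 = (-0.073622, 0.079281)
  → (0.163905, -0.063533)
(p(0.42), q(0.42)) ≈ (0.1639, -0.0635)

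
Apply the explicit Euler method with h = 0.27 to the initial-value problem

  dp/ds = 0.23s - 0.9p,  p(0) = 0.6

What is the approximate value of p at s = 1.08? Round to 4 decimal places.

0.2823

Euler: p_{n+1} = p_n + h·f(s_n, p_n).
s=0.000000, p=0.600000: f=-0.540000 → p ← 0.600000 + 0.27·(-0.540000) = 0.454200
s=0.270000, p=0.454200: f=-0.346680 → p ← 0.454200 + 0.27·(-0.346680) = 0.360596
s=0.540000, p=0.360596: f=-0.200337 → p ← 0.360596 + 0.27·(-0.200337) = 0.306505
s=0.810000, p=0.306505: f=-0.089555 → p ← 0.306505 + 0.27·(-0.089555) = 0.282326
p(1.08) ≈ 0.2823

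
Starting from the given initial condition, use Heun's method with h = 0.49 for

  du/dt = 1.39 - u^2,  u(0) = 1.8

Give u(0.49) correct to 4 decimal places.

1.4917

Heun: k1 = f(t_n, u_n); k2 = f(t_n + h, u_n + h·k1); u_{n+1} = u_n + (h/2)·(k1 + k2).
t=0.000000, u=1.800000:
  k1 = f(0.000000, 1.800000) = -1.850000
  k2 = f(0.490000, 0.893500) = 0.591658
  u ← 1.800000 + (0.49/2)·(-1.850000 + 0.591658) = 1.491706
u(0.49) ≈ 1.4917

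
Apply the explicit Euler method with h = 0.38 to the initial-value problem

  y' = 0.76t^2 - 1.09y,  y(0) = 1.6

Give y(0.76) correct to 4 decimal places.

0.5908

Euler: y_{n+1} = y_n + h·f(t_n, y_n).
t=0.000000, y=1.600000: f=-1.744000 → y ← 1.600000 + 0.38·(-1.744000) = 0.937280
t=0.380000, y=0.937280: f=-0.911891 → y ← 0.937280 + 0.38·(-0.911891) = 0.590761
y(0.76) ≈ 0.5908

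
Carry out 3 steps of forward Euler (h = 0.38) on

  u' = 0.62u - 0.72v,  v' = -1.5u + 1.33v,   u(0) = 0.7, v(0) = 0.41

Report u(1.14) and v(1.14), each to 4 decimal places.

1.1030, -0.6475

Euler on (u,v): u_{n+1} = u_n + h·u', v_{n+1} = v_n + h·v'.
0.000000: (0.700000, 0.410000); f=(0.138800, -0.504700) → (0.752744, 0.218214)
0.380000: (0.752744, 0.218214); f=(0.309587, -0.838891) → (0.870387, -0.100565)
0.760000: (0.870387, -0.100565); f=(0.612047, -1.439332) → (1.102965, -0.647511)
(u(1.14), v(1.14)) ≈ (1.1030, -0.6475)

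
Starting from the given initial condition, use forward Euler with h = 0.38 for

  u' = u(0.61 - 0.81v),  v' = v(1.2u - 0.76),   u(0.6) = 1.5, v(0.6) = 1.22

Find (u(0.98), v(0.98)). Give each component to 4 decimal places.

1.2844, 1.7021

Euler on (u,v): u_{n+1} = u_n + h·u', v_{n+1} = v_n + h·v'.
0.600000: (1.500000, 1.220000); f=(-0.567300, 1.268800) → (1.284426, 1.702144)
(u(0.98), v(0.98)) ≈ (1.2844, 1.7021)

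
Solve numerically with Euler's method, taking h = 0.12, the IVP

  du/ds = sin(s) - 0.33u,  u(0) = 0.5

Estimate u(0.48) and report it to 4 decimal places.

Euler: u_{n+1} = u_n + h·f(s_n, u_n).
s=0.000000, u=0.500000: f=-0.165000 → u ← 0.500000 + 0.12·(-0.165000) = 0.480200
s=0.120000, u=0.480200: f=-0.038754 → u ← 0.480200 + 0.12·(-0.038754) = 0.475550
s=0.240000, u=0.475550: f=0.080771 → u ← 0.475550 + 0.12·0.080771 = 0.485242
s=0.360000, u=0.485242: f=0.192144 → u ← 0.485242 + 0.12·0.192144 = 0.508299
u(0.48) ≈ 0.5083

0.5083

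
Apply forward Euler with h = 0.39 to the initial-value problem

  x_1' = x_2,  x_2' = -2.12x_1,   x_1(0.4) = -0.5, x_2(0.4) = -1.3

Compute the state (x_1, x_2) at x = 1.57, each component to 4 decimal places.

Euler on (x_1,x_2): x_1_{n+1} = x_1_n + h·x_1', x_2_{n+1} = x_2_n + h·x_2'.
0.400000: (-0.500000, -1.300000); f=(-1.300000, 1.060000) → (-1.007000, -0.886600)
0.790000: (-1.007000, -0.886600); f=(-0.886600, 2.134840) → (-1.352774, -0.054012)
1.180000: (-1.352774, -0.054012); f=(-0.054012, 2.867881) → (-1.373839, 1.064461)
(x_1(1.57), x_2(1.57)) ≈ (-1.3738, 1.0645)

-1.3738, 1.0645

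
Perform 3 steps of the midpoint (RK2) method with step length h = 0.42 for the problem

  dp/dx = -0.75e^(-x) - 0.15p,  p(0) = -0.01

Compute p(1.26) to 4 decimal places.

-0.4820

Midpoint: k1 = f(x_n, p_n); k2 = f(x_n + h/2, p_n + (h/2)·k1); p_{n+1} = p_n + h·k2.
x=0.000000, p=-0.010000:
  k1 = f(0.000000, -0.010000) = -0.748500
  k2 = f(0.210000, -0.167185) = -0.582860
  p ← -0.010000 + 0.42·(-0.582860) = -0.254801
x=0.420000, p=-0.254801:
  k1 = f(0.420000, -0.254801) = -0.454565
  k2 = f(0.630000, -0.350260) = -0.346905
  p ← -0.254801 + 0.42·(-0.346905) = -0.400501
x=0.840000, p=-0.400501:
  k1 = f(0.840000, -0.400501) = -0.263708
  k2 = f(1.050000, -0.455880) = -0.194071
  p ← -0.400501 + 0.42·(-0.194071) = -0.482011
p(1.26) ≈ -0.4820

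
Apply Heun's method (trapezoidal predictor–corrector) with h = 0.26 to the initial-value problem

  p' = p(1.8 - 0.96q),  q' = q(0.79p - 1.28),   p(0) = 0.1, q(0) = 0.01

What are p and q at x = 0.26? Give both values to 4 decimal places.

Heun on (p,q): k1 = f(x_n, state_n); k2 = f(x_n + h, state_n + h·k1); state_{n+1} = state_n + (h/2)·(k1 + k2).
0.000000: (0.100000, 0.010000)
  k1 = (0.179040, -0.012010)
  predictor → (0.146550, 0.006877)
  k2 = (0.262823, -0.008007)
  → (0.157442, 0.007398)
(p(0.26), q(0.26)) ≈ (0.1574, 0.0074)

0.1574, 0.0074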